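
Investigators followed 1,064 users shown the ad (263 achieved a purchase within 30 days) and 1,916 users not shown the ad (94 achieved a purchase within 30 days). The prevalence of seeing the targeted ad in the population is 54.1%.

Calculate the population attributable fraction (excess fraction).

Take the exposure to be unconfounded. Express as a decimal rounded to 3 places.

PAF ≈ 0.686

p₁ = P(outcome | exposed) = 263/1064 = 0.24718
p₀ = P(outcome | unexposed) = 94/1916 = 0.049061
Overall risk P(Y=1) = π·p₁ + (1−π)·p₀ = 0.541×0.24718 + 0.459×0.049061 = 0.15624.
Under exogeneity, PAF = [P(Y=1) − p₀] / P(Y=1).
PAF = (0.15624 − 0.049061) / 0.15624 ≈ 0.6860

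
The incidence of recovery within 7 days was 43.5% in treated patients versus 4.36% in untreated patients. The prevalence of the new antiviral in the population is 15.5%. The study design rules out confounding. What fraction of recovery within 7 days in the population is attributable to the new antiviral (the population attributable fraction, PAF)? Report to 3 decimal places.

PAF ≈ 0.582

p₁ = 0.435, p₀ = 0.0436.
Overall risk P(Y=1) = π·p₁ + (1−π)·p₀ = 0.155×0.435 + 0.845×0.0436 = 0.10427.
Under exogeneity, PAF = [P(Y=1) − p₀] / P(Y=1).
PAF = (0.10427 − 0.0436) / 0.10427 ≈ 0.5818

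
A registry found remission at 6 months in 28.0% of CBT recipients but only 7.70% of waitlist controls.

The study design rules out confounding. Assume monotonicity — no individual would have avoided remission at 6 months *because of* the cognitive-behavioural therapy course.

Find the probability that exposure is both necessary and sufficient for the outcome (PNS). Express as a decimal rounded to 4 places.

p₁ = 0.28, p₀ = 0.077.
Under exogeneity and monotonicity, PNS = p₁ − p₀.
PNS = 0.28 − 0.077 = 0.203

PNS ≈ 0.2030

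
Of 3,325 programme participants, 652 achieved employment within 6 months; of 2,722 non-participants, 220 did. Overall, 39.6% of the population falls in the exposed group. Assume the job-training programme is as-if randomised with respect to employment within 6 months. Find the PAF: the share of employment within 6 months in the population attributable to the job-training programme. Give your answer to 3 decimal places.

PAF ≈ 0.361

p₁ = P(outcome | exposed) = 652/3325 = 0.19609
p₀ = P(outcome | unexposed) = 220/2722 = 0.080823
Overall risk P(Y=1) = π·p₁ + (1−π)·p₀ = 0.396×0.19609 + 0.604×0.080823 = 0.12647.
Under exogeneity, PAF = [P(Y=1) − p₀] / P(Y=1).
PAF = (0.12647 − 0.080823) / 0.12647 ≈ 0.3609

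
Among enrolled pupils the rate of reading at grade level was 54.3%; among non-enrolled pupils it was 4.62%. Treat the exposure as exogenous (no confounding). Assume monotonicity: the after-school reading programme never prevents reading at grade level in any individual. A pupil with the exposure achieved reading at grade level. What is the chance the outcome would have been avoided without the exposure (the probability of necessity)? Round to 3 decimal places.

p₁ = 0.543, p₀ = 0.0462.
Under exogeneity and monotonicity, PN = (p₁ − p₀) / p₁.
PN = (0.543 − 0.0462) / 0.543 = 0.4968 / 0.543 ≈ 0.9149

PN ≈ 0.915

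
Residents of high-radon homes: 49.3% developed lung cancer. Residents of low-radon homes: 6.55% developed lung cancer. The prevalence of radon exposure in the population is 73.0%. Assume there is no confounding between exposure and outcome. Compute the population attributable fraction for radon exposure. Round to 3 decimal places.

PAF ≈ 0.827

p₁ = 0.493, p₀ = 0.0655.
Overall risk P(Y=1) = π·p₁ + (1−π)·p₀ = 0.73×0.493 + 0.27×0.0655 = 0.37757.
Under exogeneity, PAF = [P(Y=1) − p₀] / P(Y=1).
PAF = (0.37757 − 0.0655) / 0.37757 ≈ 0.8265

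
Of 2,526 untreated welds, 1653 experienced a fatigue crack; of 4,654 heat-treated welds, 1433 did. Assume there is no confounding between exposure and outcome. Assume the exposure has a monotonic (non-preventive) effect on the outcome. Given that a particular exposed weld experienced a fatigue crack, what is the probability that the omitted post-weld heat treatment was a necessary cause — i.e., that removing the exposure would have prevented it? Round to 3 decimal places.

p₁ = P(outcome | exposed) = 1653/2526 = 0.65439
p₀ = P(outcome | unexposed) = 1433/4654 = 0.30791
Under exogeneity and monotonicity, PN = (p₁ − p₀) / p₁.
PN = (0.65439 − 0.30791) / 0.65439 = 0.34649 / 0.65439 ≈ 0.5295

PN ≈ 0.529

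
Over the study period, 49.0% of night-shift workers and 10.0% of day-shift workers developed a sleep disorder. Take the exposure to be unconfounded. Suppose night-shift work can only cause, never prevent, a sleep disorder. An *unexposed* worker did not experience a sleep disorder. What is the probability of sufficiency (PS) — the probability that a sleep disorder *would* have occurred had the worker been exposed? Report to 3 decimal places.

PS ≈ 0.433

p₁ = 0.49, p₀ = 0.1.
Under exogeneity and monotonicity, PS = (p₁ − p₀) / (1 − p₀).
PS = (0.49 − 0.1) / (1 − 0.1) = 0.39 / 0.9 ≈ 0.4333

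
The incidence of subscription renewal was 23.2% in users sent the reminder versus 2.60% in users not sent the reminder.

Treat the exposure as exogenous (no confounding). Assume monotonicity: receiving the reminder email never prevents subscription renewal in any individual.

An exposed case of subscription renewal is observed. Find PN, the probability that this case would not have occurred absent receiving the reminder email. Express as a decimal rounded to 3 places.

PN ≈ 0.888

p₁ = 0.232, p₀ = 0.026.
Under exogeneity and monotonicity, PN = (p₁ − p₀) / p₁.
PN = (0.232 − 0.026) / 0.232 = 0.206 / 0.232 ≈ 0.8879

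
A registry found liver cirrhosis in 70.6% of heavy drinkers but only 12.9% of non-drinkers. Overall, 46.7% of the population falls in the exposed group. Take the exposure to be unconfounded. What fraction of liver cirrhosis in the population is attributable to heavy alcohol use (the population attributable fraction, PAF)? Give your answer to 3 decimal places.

PAF ≈ 0.676

p₁ = 0.706, p₀ = 0.129.
Overall risk P(Y=1) = π·p₁ + (1−π)·p₀ = 0.467×0.706 + 0.533×0.129 = 0.39846.
Under exogeneity, PAF = [P(Y=1) − p₀] / P(Y=1).
PAF = (0.39846 − 0.129) / 0.39846 ≈ 0.6763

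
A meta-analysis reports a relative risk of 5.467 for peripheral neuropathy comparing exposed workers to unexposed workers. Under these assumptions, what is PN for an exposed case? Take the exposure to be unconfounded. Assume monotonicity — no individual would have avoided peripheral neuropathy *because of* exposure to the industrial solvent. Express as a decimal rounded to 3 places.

Under exogeneity and monotonicity, PN = (RR − 1) / RR = 1 − 1/RR.
PN = (5.467 − 1) / 5.467 = 4.467 / 5.467 ≈ 0.8171

PN ≈ 0.817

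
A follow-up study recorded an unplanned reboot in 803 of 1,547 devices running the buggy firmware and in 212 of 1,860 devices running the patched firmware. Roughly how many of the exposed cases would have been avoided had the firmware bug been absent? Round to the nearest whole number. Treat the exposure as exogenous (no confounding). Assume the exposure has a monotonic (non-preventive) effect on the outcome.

about 627 cases

p₁ = P(outcome | exposed) = 803/1547 = 0.51907
p₀ = P(outcome | unexposed) = 212/1860 = 0.11398
PN = (p₁ − p₀)/p₁ = (0.51907 − 0.11398) / 0.51907 ≈ 0.78042.
Attributable cases ≈ PN × (exposed cases) = 0.78042 × 803 ≈ 626.68.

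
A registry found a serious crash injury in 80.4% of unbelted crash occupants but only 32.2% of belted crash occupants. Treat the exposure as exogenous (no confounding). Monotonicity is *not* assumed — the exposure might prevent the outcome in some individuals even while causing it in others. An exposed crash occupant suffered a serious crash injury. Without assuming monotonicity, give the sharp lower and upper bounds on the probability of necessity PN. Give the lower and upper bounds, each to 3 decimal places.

p₁ = 0.804, p₀ = 0.322.
Under exogeneity alone the bounds on PN are max{0,(p₁−p₀)/p₁} ≤ PN ≤ min{1,(1−p₀)/p₁}.
  lower = (p₁ − p₀)/p₁ = 0.482 / 0.804 ≈ 0.5995
  upper = min{1, (1 − p₀)/p₁} = 0.678 / 0.804 ≈ 0.8433

0.600 ≤ PN ≤ 0.843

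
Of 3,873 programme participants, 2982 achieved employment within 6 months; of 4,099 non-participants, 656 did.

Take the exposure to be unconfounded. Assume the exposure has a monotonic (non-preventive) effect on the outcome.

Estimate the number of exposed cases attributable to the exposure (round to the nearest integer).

about 2362 cases

p₁ = P(outcome | exposed) = 2982/3873 = 0.76995
p₀ = P(outcome | unexposed) = 656/4099 = 0.16004
PN = (p₁ − p₀)/p₁ = (0.76995 − 0.16004) / 0.76995 ≈ 0.79214.
Attributable cases ≈ PN × (exposed cases) = 0.79214 × 2982 ≈ 2362.17.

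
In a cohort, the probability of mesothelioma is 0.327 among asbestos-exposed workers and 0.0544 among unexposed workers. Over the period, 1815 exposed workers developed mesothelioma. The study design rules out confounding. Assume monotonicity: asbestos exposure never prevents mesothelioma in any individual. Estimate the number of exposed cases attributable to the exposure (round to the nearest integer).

Let p₁ = 0.327, p₀ = 0.0544.
PN = (p₁ − p₀)/p₁ = (0.327 − 0.0544) / 0.327 ≈ 0.83364.
Attributable cases ≈ PN × (exposed cases) = 0.83364 × 1815 ≈ 1513.06.

about 1513 cases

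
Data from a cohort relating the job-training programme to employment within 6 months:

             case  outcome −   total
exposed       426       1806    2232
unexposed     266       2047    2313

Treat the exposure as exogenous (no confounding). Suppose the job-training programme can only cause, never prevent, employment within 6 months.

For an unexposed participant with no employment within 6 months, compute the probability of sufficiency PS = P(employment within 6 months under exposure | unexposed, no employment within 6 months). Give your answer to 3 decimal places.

PS ≈ 0.086

p₁ = P(outcome | exposed) = 426/2232 = 0.19086
p₀ = P(outcome | unexposed) = 266/2313 = 0.115
Under exogeneity and monotonicity, PS = (p₁ − p₀) / (1 − p₀).
PS = (0.19086 − 0.115) / (1 − 0.115) = 0.075858 / 0.885 ≈ 0.0857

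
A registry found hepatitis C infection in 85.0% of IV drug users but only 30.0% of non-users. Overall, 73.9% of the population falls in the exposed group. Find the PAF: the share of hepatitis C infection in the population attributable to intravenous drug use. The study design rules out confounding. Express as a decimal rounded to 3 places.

p₁ = 0.85, p₀ = 0.3.
Overall risk P(Y=1) = π·p₁ + (1−π)·p₀ = 0.739×0.85 + 0.261×0.3 = 0.70645.
Under exogeneity, PAF = [P(Y=1) − p₀] / P(Y=1).
PAF = (0.70645 − 0.3) / 0.70645 ≈ 0.5753

PAF ≈ 0.575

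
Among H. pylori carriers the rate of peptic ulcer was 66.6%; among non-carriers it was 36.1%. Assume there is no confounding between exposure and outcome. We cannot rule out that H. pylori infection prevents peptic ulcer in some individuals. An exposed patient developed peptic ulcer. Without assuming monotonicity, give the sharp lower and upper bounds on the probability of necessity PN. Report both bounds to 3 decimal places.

p₁ = 0.666, p₀ = 0.361.
Under exogeneity alone the bounds on PN are max{0,(p₁−p₀)/p₁} ≤ PN ≤ min{1,(1−p₀)/p₁}.
  lower = (p₁ − p₀)/p₁ = 0.305 / 0.666 ≈ 0.4580
  upper = min{1, (1 − p₀)/p₁} = 0.639 / 0.666 ≈ 0.9595

0.458 ≤ PN ≤ 0.959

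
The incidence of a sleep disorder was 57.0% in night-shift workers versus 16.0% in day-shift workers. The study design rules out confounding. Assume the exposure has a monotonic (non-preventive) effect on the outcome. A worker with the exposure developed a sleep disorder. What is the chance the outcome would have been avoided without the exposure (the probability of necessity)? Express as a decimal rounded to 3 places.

p₁ = 0.57, p₀ = 0.16.
Under exogeneity and monotonicity, PN = (p₁ − p₀) / p₁.
PN = (0.57 − 0.16) / 0.57 = 0.41 / 0.57 ≈ 0.7193

PN ≈ 0.719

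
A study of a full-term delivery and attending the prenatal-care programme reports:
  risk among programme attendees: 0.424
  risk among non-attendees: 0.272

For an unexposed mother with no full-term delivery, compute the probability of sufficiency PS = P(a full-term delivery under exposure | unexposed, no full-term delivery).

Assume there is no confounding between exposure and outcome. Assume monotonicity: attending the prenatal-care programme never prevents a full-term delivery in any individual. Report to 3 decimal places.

PS ≈ 0.209

Let p₁ = 0.424, p₀ = 0.272.
Under exogeneity and monotonicity, PS = (p₁ − p₀) / (1 − p₀).
PS = (0.424 − 0.272) / (1 − 0.272) = 0.152 / 0.728 ≈ 0.2088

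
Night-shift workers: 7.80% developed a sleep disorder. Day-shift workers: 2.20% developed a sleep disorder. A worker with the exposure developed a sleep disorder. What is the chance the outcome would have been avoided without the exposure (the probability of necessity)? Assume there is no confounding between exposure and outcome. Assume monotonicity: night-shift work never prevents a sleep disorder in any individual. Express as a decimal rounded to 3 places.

PN ≈ 0.718

p₁ = 0.078, p₀ = 0.022.
Under exogeneity and monotonicity, PN = (p₁ − p₀) / p₁.
PN = (0.078 − 0.022) / 0.078 = 0.056 / 0.078 ≈ 0.7179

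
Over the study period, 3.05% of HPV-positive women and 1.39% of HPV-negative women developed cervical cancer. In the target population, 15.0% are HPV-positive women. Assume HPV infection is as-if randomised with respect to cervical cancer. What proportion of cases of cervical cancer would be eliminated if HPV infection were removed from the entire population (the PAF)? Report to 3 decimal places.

p₁ = 0.0305, p₀ = 0.0139.
Overall risk P(Y=1) = π·p₁ + (1−π)·p₀ = 0.15×0.0305 + 0.85×0.0139 = 0.01639.
Under exogeneity, PAF = [P(Y=1) − p₀] / P(Y=1).
PAF = (0.01639 − 0.0139) / 0.01639 ≈ 0.1519

PAF ≈ 0.152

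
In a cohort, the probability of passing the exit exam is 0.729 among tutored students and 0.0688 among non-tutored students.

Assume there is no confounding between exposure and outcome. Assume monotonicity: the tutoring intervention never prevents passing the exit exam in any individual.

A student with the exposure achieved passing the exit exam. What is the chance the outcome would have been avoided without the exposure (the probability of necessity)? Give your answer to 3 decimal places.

PN ≈ 0.906

Let p₁ = 0.729, p₀ = 0.0688.
Under exogeneity and monotonicity, PN = (p₁ − p₀) / p₁.
PN = (0.729 − 0.0688) / 0.729 = 0.6602 / 0.729 ≈ 0.9056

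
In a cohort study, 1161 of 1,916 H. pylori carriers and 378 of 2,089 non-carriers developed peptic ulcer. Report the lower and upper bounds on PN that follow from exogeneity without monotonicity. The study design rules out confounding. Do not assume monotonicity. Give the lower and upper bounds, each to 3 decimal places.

0.701 ≤ PN ≤ 1.000

p₁ = P(outcome | exposed) = 1161/1916 = 0.60595
p₀ = P(outcome | unexposed) = 378/2089 = 0.18095
Under exogeneity alone the bounds on PN are max{0,(p₁−p₀)/p₁} ≤ PN ≤ min{1,(1−p₀)/p₁}.
  lower = (p₁ − p₀)/p₁ = 0.425 / 0.60595 ≈ 0.7014
  upper = min{1, (1 − p₀)/p₁} = 0.81905 / 0.60595 ≈ 1.3517 → capped at 1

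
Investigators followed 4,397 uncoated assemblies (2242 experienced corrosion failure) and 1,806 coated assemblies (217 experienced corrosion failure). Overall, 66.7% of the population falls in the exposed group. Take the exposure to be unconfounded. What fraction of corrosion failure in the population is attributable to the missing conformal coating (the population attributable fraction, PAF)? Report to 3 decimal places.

PAF ≈ 0.684

p₁ = P(outcome | exposed) = 2242/4397 = 0.50989
p₀ = P(outcome | unexposed) = 217/1806 = 0.12016
Overall risk P(Y=1) = π·p₁ + (1−π)·p₀ = 0.667×0.50989 + 0.333×0.12016 = 0.38011.
Under exogeneity, PAF = [P(Y=1) − p₀] / P(Y=1).
PAF = (0.38011 − 0.12016) / 0.38011 ≈ 0.6839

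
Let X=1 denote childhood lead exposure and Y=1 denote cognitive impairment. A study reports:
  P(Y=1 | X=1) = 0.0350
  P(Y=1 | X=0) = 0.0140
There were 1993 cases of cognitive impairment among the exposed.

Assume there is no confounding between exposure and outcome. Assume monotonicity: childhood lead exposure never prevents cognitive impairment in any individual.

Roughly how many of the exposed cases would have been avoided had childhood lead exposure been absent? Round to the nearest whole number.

Let p₁ = 0.035, p₀ = 0.014.
PN = (p₁ − p₀)/p₁ = (0.035 − 0.014) / 0.035 ≈ 0.60000.
Attributable cases ≈ PN × (exposed cases) = 0.60000 × 1993 ≈ 1195.80.

about 1196 cases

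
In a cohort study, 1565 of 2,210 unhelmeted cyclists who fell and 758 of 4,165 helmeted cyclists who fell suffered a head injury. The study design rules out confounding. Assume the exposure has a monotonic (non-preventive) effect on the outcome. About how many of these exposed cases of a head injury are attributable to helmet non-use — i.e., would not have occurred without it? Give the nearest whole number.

p₁ = P(outcome | exposed) = 1565/2210 = 0.70814
p₀ = P(outcome | unexposed) = 758/4165 = 0.18199
PN = (p₁ − p₀)/p₁ = (0.70814 − 0.18199) / 0.70814 ≈ 0.74300.
Attributable cases ≈ PN × (exposed cases) = 0.74300 × 1565 ≈ 1162.80.

about 1163 cases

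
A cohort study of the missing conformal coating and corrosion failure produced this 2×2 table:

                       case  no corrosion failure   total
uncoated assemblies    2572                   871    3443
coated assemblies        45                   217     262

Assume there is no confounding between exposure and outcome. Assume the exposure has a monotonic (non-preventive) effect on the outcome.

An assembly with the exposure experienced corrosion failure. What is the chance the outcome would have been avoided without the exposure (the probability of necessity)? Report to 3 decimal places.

PN ≈ 0.770

p₁ = P(outcome | exposed) = 2572/3443 = 0.74702
p₀ = P(outcome | unexposed) = 45/262 = 0.17176
Under exogeneity and monotonicity, PN = (p₁ − p₀)/p₁.
PN = (0.74702 − 0.17176) / 0.74702 ≈ 0.7701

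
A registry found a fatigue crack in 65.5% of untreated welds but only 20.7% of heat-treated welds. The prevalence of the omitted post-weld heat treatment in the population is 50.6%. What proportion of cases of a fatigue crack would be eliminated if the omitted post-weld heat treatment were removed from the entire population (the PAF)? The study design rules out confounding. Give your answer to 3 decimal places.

PAF ≈ 0.523

p₁ = 0.655, p₀ = 0.207.
Overall risk P(Y=1) = π·p₁ + (1−π)·p₀ = 0.506×0.655 + 0.494×0.207 = 0.43369.
Under exogeneity, PAF = [P(Y=1) − p₀] / P(Y=1).
PAF = (0.43369 − 0.207) / 0.43369 ≈ 0.5227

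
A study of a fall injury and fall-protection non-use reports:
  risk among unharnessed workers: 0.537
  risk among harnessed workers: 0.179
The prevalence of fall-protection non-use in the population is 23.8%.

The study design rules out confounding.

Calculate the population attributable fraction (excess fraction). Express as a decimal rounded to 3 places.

Let p₁ = 0.537, p₀ = 0.179.
Overall risk P(Y=1) = π·p₁ + (1−π)·p₀ = 0.238×0.537 + 0.762×0.179 = 0.2642.
Under exogeneity, PAF = [P(Y=1) − p₀] / P(Y=1).
PAF = (0.2642 − 0.179) / 0.2642 ≈ 0.3225

PAF ≈ 0.322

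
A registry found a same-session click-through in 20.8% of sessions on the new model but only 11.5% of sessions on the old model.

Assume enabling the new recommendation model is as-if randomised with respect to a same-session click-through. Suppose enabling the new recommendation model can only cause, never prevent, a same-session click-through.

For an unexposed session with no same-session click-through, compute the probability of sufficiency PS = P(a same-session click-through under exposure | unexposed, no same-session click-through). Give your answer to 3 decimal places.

p₁ = 0.208, p₀ = 0.115.
Under exogeneity and monotonicity, PS = (p₁ − p₀) / (1 − p₀).
PS = (0.208 − 0.115) / (1 − 0.115) = 0.093 / 0.885 ≈ 0.1051

PS ≈ 0.105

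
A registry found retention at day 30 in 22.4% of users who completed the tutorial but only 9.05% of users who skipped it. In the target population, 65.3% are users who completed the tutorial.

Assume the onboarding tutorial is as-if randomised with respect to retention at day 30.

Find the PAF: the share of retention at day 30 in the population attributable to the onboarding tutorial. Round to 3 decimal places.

PAF ≈ 0.491

p₁ = 0.224, p₀ = 0.0905.
Overall risk P(Y=1) = π·p₁ + (1−π)·p₀ = 0.653×0.224 + 0.347×0.0905 = 0.17768.
Under exogeneity, PAF = [P(Y=1) − p₀] / P(Y=1).
PAF = (0.17768 − 0.0905) / 0.17768 ≈ 0.4906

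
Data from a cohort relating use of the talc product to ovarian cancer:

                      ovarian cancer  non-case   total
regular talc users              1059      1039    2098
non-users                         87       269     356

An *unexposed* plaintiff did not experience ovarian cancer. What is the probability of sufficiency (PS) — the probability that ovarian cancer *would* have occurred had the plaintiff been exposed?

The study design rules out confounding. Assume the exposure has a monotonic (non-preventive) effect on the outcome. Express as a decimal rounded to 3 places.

PS ≈ 0.345

p₁ = P(outcome | exposed) = 1059/2098 = 0.50477
p₀ = P(outcome | unexposed) = 87/356 = 0.24438
Under exogeneity and monotonicity, PS = (p₁ − p₀)/(1 − p₀).
PS = (0.50477 − 0.24438) / 0.75562 ≈ 0.3446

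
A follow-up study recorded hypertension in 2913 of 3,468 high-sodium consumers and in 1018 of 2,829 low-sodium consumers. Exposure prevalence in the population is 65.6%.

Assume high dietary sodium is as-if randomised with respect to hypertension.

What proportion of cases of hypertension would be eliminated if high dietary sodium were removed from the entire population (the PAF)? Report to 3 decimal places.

PAF ≈ 0.467

p₁ = P(outcome | exposed) = 2913/3468 = 0.83997
p₀ = P(outcome | unexposed) = 1018/2829 = 0.35984
Overall risk P(Y=1) = π·p₁ + (1−π)·p₀ = 0.656×0.83997 + 0.344×0.35984 = 0.6748.
Under exogeneity, PAF = [P(Y=1) − p₀] / P(Y=1).
PAF = (0.6748 − 0.35984) / 0.6748 ≈ 0.4667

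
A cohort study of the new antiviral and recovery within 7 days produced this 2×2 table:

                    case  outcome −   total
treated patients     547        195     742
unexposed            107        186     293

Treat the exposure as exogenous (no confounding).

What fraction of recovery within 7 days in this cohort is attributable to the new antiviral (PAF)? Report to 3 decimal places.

PAF ≈ 0.422

p₁ = P(outcome | exposed) = 547/742 = 0.7372
p₀ = P(outcome | unexposed) = 107/293 = 0.36519
Exposure prevalence π = 742/1035 = 0.71691; overall risk P(Y=1) = 0.63188.
Under exogeneity, PAF = [P(Y=1) − p₀]/P(Y=1).
PAF = (0.63188 − 0.36519) / 0.63188 ≈ 0.4221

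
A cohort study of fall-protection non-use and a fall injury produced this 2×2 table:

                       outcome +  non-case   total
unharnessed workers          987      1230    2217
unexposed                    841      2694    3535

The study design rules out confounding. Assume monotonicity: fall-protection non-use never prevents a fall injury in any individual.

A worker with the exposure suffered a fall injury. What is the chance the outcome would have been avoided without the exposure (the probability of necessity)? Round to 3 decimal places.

PN ≈ 0.466

p₁ = P(outcome | exposed) = 987/2217 = 0.4452
p₀ = P(outcome | unexposed) = 841/3535 = 0.23791
Under exogeneity and monotonicity, PN = (p₁ − p₀) / p₁.
PN = (0.4452 − 0.23791) / 0.4452 = 0.20729 / 0.4452 ≈ 0.4656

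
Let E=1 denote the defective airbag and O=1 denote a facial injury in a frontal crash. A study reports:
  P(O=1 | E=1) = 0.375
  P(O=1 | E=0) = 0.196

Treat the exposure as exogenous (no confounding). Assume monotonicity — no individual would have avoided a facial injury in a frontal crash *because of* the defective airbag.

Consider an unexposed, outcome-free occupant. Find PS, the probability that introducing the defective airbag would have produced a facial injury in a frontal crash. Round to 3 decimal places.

PS ≈ 0.223

Let p₁ = 0.375, p₀ = 0.196.
Under exogeneity and monotonicity, PS = (p₁ − p₀) / (1 − p₀).
PS = (0.375 − 0.196) / (1 − 0.196) = 0.179 / 0.804 ≈ 0.2226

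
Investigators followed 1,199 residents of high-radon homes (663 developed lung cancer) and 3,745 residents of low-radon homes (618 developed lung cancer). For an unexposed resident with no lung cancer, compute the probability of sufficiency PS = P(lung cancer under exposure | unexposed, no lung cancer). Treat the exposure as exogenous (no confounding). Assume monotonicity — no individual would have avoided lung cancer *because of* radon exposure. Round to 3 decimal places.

p₁ = P(outcome | exposed) = 663/1199 = 0.55296
p₀ = P(outcome | unexposed) = 618/3745 = 0.16502
Under exogeneity and monotonicity, PS = (p₁ − p₀) / (1 − p₀).
PS = (0.55296 − 0.16502) / (1 − 0.16502) = 0.38794 / 0.83498 ≈ 0.4646

PS ≈ 0.465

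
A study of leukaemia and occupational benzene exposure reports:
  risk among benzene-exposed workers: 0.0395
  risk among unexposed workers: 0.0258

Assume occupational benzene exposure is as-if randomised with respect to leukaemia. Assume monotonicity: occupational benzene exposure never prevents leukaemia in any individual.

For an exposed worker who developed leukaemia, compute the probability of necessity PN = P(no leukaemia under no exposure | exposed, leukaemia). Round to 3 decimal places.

PN ≈ 0.347

Let p₁ = 0.0395, p₀ = 0.0258.
Under exogeneity and monotonicity, PN = (p₁ − p₀) / p₁.
PN = (0.0395 − 0.0258) / 0.0395 = 0.0137 / 0.0395 ≈ 0.3468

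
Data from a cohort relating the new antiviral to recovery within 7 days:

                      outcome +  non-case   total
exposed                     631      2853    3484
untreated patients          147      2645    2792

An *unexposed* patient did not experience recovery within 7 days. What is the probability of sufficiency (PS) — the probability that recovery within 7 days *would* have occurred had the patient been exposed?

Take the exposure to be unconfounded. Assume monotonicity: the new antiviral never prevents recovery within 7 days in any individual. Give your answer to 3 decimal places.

p₁ = P(outcome | exposed) = 631/3484 = 0.18111
p₀ = P(outcome | unexposed) = 147/2792 = 0.05265
Under exogeneity and monotonicity, PS = (p₁ − p₀) / (1 − p₀).
PS = (0.18111 − 0.05265) / (1 − 0.05265) = 0.12846 / 0.94735 ≈ 0.1356

PS ≈ 0.136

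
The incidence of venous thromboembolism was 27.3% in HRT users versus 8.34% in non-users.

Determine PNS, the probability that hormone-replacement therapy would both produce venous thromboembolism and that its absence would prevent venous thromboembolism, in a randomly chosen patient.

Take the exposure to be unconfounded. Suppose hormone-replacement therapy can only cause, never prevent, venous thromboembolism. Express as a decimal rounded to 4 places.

PNS ≈ 0.1896

p₁ = 0.273, p₀ = 0.0834.
Under exogeneity and monotonicity, PNS = p₁ − p₀.
PNS = 0.273 − 0.0834 = 0.1896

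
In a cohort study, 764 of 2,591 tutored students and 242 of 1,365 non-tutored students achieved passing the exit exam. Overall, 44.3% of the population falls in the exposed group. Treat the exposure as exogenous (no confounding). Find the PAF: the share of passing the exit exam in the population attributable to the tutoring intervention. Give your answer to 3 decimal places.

PAF ≈ 0.227

p₁ = P(outcome | exposed) = 764/2591 = 0.29487
p₀ = P(outcome | unexposed) = 242/1365 = 0.17729
Overall risk P(Y=1) = π·p₁ + (1−π)·p₀ = 0.443×0.29487 + 0.557×0.17729 = 0.22938.
Under exogeneity, PAF = [P(Y=1) − p₀] / P(Y=1).
PAF = (0.22938 − 0.17729) / 0.22938 ≈ 0.2271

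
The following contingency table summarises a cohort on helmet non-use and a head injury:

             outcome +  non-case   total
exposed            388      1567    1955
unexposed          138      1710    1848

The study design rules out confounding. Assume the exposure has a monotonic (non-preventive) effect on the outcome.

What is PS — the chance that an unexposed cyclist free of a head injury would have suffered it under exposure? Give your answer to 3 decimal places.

p₁ = P(outcome | exposed) = 388/1955 = 0.19847
p₀ = P(outcome | unexposed) = 138/1848 = 0.074675
Under exogeneity and monotonicity, PS = (p₁ − p₀)/(1 − p₀).
PS = (0.19847 − 0.074675) / 0.92532 ≈ 0.1338

PS ≈ 0.134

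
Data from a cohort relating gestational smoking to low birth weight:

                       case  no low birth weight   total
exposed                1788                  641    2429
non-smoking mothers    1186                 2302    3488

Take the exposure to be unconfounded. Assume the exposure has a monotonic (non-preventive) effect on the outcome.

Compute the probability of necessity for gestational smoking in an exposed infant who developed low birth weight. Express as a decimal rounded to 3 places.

PN ≈ 0.538

p₁ = P(outcome | exposed) = 1788/2429 = 0.73611
p₀ = P(outcome | unexposed) = 1186/3488 = 0.34002
Under exogeneity and monotonicity, PN = (p₁ − p₀)/p₁.
PN = (0.73611 − 0.34002) / 0.73611 ≈ 0.5381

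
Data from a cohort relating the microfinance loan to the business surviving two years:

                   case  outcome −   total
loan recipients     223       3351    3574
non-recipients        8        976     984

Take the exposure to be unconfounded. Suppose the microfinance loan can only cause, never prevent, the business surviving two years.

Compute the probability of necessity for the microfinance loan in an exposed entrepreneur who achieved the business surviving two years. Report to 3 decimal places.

p₁ = P(outcome | exposed) = 223/3574 = 0.062395
p₀ = P(outcome | unexposed) = 8/984 = 0.0081301
Under exogeneity and monotonicity, PN = (p₁ − p₀)/p₁.
PN = (0.062395 − 0.0081301) / 0.062395 ≈ 0.8697

PN ≈ 0.870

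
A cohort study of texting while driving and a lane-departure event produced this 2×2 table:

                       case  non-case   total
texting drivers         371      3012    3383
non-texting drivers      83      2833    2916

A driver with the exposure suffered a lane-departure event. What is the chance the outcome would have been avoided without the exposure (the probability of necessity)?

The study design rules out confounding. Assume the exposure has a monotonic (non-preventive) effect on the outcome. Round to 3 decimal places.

p₁ = P(outcome | exposed) = 371/3383 = 0.10967
p₀ = P(outcome | unexposed) = 83/2916 = 0.028464
Under exogeneity and monotonicity, PN = (p₁ − p₀)/p₁.
PN = (0.10967 − 0.028464) / 0.10967 ≈ 0.7405

PN ≈ 0.740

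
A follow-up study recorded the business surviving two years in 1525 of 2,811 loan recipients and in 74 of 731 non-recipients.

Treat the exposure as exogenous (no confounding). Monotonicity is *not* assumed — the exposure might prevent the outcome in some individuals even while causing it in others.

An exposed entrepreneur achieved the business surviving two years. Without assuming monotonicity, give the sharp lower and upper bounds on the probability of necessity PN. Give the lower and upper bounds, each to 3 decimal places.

0.813 ≤ PN ≤ 1.000

p₁ = P(outcome | exposed) = 1525/2811 = 0.54251
p₀ = P(outcome | unexposed) = 74/731 = 0.10123
Under exogeneity alone the bounds on PN are max{0,(p₁−p₀)/p₁} ≤ PN ≤ min{1,(1−p₀)/p₁}.
  lower = (p₁ − p₀)/p₁ = 0.44128 / 0.54251 ≈ 0.8134
  upper = min{1, (1 − p₀)/p₁} = 0.89877 / 0.54251 ≈ 1.6567 → capped at 1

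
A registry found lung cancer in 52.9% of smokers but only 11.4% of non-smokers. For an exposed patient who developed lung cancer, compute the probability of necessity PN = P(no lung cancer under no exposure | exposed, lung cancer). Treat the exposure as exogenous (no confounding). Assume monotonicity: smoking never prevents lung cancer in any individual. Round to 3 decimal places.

p₁ = 0.529, p₀ = 0.114.
Under exogeneity and monotonicity, PN = (p₁ − p₀) / p₁.
PN = (0.529 − 0.114) / 0.529 = 0.415 / 0.529 ≈ 0.7845

PN ≈ 0.784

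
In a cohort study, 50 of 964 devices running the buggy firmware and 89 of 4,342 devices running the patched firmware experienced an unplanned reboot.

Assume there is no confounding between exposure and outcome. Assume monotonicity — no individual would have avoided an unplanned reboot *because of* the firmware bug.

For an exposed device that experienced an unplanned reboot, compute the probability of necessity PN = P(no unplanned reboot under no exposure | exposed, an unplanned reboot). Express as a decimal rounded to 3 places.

PN ≈ 0.605

p₁ = P(outcome | exposed) = 50/964 = 0.051867
p₀ = P(outcome | unexposed) = 89/4342 = 0.020497
Under exogeneity and monotonicity, PN = (p₁ − p₀) / p₁.
PN = (0.051867 − 0.020497) / 0.051867 = 0.03137 / 0.051867 ≈ 0.6048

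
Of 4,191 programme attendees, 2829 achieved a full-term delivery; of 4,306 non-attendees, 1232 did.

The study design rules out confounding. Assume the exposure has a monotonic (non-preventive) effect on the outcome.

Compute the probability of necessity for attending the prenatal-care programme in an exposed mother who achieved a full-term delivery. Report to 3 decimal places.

p₁ = P(outcome | exposed) = 2829/4191 = 0.67502
p₀ = P(outcome | unexposed) = 1232/4306 = 0.28611
Under exogeneity and monotonicity, PN = (p₁ − p₀) / p₁.
PN = (0.67502 − 0.28611) / 0.67502 = 0.38891 / 0.67502 ≈ 0.5761

PN ≈ 0.576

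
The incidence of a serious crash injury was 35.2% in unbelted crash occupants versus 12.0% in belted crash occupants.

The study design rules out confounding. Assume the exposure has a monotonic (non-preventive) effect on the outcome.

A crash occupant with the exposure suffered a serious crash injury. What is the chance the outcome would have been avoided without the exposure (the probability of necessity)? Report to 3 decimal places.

p₁ = 0.352, p₀ = 0.12.
Under exogeneity and monotonicity, PN = (p₁ − p₀) / p₁.
PN = (0.352 − 0.12) / 0.352 = 0.232 / 0.352 ≈ 0.6591

PN ≈ 0.659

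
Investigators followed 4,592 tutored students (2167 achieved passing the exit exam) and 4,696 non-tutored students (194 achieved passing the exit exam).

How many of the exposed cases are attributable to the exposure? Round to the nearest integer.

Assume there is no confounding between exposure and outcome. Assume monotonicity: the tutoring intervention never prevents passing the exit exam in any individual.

about 1977 cases

p₁ = P(outcome | exposed) = 2167/4592 = 0.47191
p₀ = P(outcome | unexposed) = 194/4696 = 0.041312
PN = (p₁ − p₀)/p₁ = (0.47191 − 0.041312) / 0.47191 ≈ 0.91246.
Attributable cases ≈ PN × (exposed cases) = 0.91246 × 2167 ≈ 1977.30.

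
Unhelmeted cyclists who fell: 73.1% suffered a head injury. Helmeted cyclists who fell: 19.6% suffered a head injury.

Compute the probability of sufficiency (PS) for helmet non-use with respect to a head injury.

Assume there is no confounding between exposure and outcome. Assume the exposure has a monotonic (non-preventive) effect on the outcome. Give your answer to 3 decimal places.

PS ≈ 0.665

p₁ = 0.731, p₀ = 0.196.
Under exogeneity and monotonicity, PS = (p₁ − p₀) / (1 − p₀).
PS = (0.731 − 0.196) / (1 − 0.196) = 0.535 / 0.804 ≈ 0.6654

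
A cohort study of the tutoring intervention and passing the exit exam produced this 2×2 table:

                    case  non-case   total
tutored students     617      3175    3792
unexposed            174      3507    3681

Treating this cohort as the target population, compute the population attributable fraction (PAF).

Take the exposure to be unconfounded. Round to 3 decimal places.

PAF ≈ 0.553

p₁ = P(outcome | exposed) = 617/3792 = 0.16271
p₀ = P(outcome | unexposed) = 174/3681 = 0.04727
Exposure prevalence π = 3792/7473 = 0.50743; overall risk P(Y=1) = 0.10585.
Under exogeneity, PAF = [P(Y=1) − p₀]/P(Y=1).
PAF = (0.10585 − 0.04727) / 0.10585 ≈ 0.5534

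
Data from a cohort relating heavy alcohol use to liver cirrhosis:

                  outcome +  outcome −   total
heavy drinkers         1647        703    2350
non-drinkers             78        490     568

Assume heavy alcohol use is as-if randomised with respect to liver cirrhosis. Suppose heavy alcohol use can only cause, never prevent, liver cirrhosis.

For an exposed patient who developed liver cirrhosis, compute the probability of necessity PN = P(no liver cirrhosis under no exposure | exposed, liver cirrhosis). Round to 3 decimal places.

p₁ = P(outcome | exposed) = 1647/2350 = 0.70085
p₀ = P(outcome | unexposed) = 78/568 = 0.13732
Under exogeneity and monotonicity, PN = (p₁ − p₀) / p₁.
PN = (0.70085 − 0.13732) / 0.70085 = 0.56353 / 0.70085 ≈ 0.8041

PN ≈ 0.804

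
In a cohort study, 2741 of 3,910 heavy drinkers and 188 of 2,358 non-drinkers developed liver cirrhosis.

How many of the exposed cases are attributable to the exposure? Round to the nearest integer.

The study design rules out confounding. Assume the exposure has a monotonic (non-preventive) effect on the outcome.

about 2429 cases

p₁ = P(outcome | exposed) = 2741/3910 = 0.70102
p₀ = P(outcome | unexposed) = 188/2358 = 0.079729
PN = (p₁ − p₀)/p₁ = (0.70102 − 0.079729) / 0.70102 ≈ 0.88627.
Attributable cases ≈ PN × (exposed cases) = 0.88627 × 2741 ≈ 2429.26.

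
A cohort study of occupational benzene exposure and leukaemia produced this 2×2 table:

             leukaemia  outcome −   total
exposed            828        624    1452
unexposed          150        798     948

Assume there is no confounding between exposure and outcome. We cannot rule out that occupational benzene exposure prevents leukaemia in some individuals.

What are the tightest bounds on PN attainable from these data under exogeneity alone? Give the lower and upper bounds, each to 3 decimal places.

p₁ = P(outcome | exposed) = 828/1452 = 0.57025
p₀ = P(outcome | unexposed) = 150/948 = 0.15823
Under exogeneity alone the bounds on PN are max{0,(p₁−p₀)/p₁} ≤ PN ≤ min{1,(1−p₀)/p₁}.
  lower = (p₁ − p₀)/p₁ = 0.41202 / 0.57025 ≈ 0.7225
  upper = min{1, (1 − p₀)/p₁} = 0.84177 / 0.57025 ≈ 1.4762 → capped at 1

0.723 ≤ PN ≤ 1.000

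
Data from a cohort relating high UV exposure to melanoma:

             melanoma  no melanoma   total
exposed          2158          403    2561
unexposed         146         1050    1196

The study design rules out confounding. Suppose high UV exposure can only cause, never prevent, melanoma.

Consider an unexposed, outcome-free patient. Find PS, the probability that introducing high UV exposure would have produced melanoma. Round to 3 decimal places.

PS ≈ 0.821

p₁ = P(outcome | exposed) = 2158/2561 = 0.84264
p₀ = P(outcome | unexposed) = 146/1196 = 0.12207
Under exogeneity and monotonicity, PS = (p₁ − p₀)/(1 − p₀).
PS = (0.84264 − 0.12207) / 0.87793 ≈ 0.8208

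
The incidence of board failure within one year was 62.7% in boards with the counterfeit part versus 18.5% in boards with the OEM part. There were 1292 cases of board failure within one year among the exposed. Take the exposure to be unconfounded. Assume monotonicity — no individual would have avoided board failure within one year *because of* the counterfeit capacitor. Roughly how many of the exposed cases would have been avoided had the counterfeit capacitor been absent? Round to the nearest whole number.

p₁ = 0.627, p₀ = 0.185.
PN = (p₁ − p₀)/p₁ = (0.627 − 0.185) / 0.627 ≈ 0.70494.
Attributable cases ≈ PN × (exposed cases) = 0.70494 × 1292 ≈ 910.79.

about 911 cases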